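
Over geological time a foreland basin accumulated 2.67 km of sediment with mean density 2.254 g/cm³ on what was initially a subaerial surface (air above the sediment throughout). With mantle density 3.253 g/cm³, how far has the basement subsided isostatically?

Subaerial load: s = t ρ_sed / ρ_m = 2.67 km × 2.254/3.253 = 1.85 km.

1.85 km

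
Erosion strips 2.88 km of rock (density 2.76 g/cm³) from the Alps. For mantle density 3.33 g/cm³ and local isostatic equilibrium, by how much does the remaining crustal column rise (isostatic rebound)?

Unloading: uplift u = e ρ_c/ρ_m = 2.88 km × 2.76/3.33 = 2.39 km.

2.39 km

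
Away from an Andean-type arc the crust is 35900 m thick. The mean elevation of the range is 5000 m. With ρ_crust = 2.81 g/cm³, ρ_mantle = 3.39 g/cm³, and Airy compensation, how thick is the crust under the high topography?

65100 m

Root depth r = h ρ_c / (ρ_m − ρ_c) = 5000 m × 2.81 / 0.58 = 24220 m.
Total thickness = T + h + r = 35900 m + 5000 m + 24220 m = 65100 m.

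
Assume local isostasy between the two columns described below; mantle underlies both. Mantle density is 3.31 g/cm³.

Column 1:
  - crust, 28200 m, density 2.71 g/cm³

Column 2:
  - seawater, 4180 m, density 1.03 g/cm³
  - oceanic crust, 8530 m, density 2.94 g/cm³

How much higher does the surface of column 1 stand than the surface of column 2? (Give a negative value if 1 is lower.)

1280 m

For any compensation level in the mantle, the mantle terms cancel and isostasy reduces to e = (Σt_1 − Σt_2) − (Σ(ρt)_1 − Σ(ρt)_2) / ρ_m.
Σt_1 = 28200 m; Σt_2 = 12710 m; Σ(ρt)_1 = 76422; Σ(ρt)_2 = 29383.6 (in m·g/cm³).
e = (28200 − 12710) − (76422 − 29383.6) / 3.31 = 1280 m.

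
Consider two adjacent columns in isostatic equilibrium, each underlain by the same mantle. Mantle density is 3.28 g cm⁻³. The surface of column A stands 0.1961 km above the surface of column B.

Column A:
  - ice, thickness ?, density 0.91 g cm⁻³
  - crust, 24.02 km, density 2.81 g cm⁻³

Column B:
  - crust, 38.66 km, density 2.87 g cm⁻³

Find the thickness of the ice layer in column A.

Take the compensation level at the base of the deeper column (depth z_c below the surface of column A) and equate Σ ρ_i t_i down to z_c; mantle fills any gap and the z_c terms cancel.
Column A: x×0.91 + 24.02×2.81 + (z_c − 24.02 − x)×3.28
Column B: 0.1961×0 + 38.66×2.87 + (z_c − 0.1961 − 38.66)×3.28
The z_c×3.28 term appears on both sides and cancels. Collect the known terms of each column as K = Σ(ρt)_known − 3.28 × (depth of known layers): K_A = 67.4962 − 3.28×24.02 = −11.2894; K_B = 110.9542 − 3.28×(0.1961 + 38.66) = −16.493808.
Balance: K_A − x×(3.28 − 0.91) = K_B, so x = (K_A − K_B)/(3.28 − 0.91) = 5.20441/2.37 = 2.2 km.

2.2 km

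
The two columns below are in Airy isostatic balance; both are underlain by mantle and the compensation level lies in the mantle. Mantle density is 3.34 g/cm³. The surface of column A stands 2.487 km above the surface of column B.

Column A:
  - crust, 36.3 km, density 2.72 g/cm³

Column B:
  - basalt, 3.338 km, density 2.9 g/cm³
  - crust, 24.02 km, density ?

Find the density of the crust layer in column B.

Take the compensation level at the base of the deeper column (depth z_c below the surface of column A) and equate Σ ρ_i t_i down to z_c; mantle fills any gap and the z_c terms cancel.
Column A: 36.3×2.72 + (z_c − 36.3)×3.34
Column B: 2.487×0 + 3.338×2.9 + 24.02×ρ + (z_c − 2.487 − 27.358)×3.34
The z_c×3.34 term appears on both sides and cancels. Collect the known terms of each column as K = Σ(ρt)_known − 3.34 × (depth of known layers): K_A = 98.736 − 3.34×36.3 = −22.506; K_B = 9.6802 − 3.34×(2.487 + 27.358) = −90.0021.
Balance: K_A = K_B + 24.02×ρ, so ρ = (K_A − K_B)/24.02 = 67.4961/24.02 = 2.81 g/cm³.

2.81 g/cm³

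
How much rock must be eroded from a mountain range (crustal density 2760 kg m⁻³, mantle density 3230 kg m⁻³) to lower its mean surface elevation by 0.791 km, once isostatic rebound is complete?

Net drop Δ = e − u = e − e ρ_c/ρ_m = e (ρ_m − ρ_c)/ρ_m.
e = Δ ρ_m/(ρ_m − ρ_c) = 0.791 km × 3230/470 = 5.44 km.

5.44 km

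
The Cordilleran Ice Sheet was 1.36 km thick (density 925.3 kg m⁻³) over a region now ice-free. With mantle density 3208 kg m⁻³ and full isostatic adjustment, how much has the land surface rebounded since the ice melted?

0.392 km

Removing the load lets mantle flow back in; uplift u satisfies ρ_ice t = ρ_m u.
u = t ρ_ice/ρ_m = 1.36 km × 925.3/3208 = 0.392 km.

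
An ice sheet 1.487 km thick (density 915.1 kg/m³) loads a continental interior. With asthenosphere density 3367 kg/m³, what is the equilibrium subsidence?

0.404 km

In Airy isostatic equilibrium: the ice load ρ_ice t is balanced by mantle displaced below, ρ_m s.
s = t ρ_ice / ρ_m = 1.487 km × 915.1/3367 = 0.404 km.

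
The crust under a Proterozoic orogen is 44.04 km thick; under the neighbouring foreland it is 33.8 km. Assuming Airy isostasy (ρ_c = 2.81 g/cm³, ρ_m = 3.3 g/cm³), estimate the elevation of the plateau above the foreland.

Excess crust Δ = 44.04 km − 33.8 km = 10.24 km, split between elevation h and root r with h + r = Δ.
Airy balance ρ_c h = (ρ_m − ρ_c) r gives r = h ρ_c/(ρ_m − ρ_c), so h (1 + ρ_c/(ρ_m − ρ_c)) = Δ, i.e. h = Δ (ρ_m − ρ_c)/ρ_m.
h = 10.24 km × 0.49/3.3 = 1.52 km.

1.52 km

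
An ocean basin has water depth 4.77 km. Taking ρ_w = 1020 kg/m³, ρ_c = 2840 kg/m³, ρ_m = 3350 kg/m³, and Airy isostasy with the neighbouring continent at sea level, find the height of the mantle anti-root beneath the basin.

By Archimedes' principle applied to the lithosphere: replacing crust with seawater at the top is compensated by replacing crust with mantle at the base: d (ρ_c − ρ_w) = a (ρ_m − ρ_c).
a = d (ρ_c − ρ_w)/(ρ_m − ρ_c) = 4.77 km × 1820/510 = 17 km.

17 km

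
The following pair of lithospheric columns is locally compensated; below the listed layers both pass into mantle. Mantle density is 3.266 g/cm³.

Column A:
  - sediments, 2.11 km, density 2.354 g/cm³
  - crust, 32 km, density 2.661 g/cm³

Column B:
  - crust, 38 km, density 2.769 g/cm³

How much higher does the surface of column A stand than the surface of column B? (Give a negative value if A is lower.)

0.734 km

For any compensation level in the mantle, the mantle terms cancel and isostasy reduces to e = (Σt_A − Σt_B) − (Σ(ρt)_A − Σ(ρt)_B) / ρ_m.
Σt_A = 34.11 km; Σt_B = 38 km; Σ(ρt)_A = 90.11894; Σ(ρt)_B = 105.222 (in km·g/cm³).
e = (34.11 − 38) − (90.11894 − 105.222) / 3.266 = 0.734 km.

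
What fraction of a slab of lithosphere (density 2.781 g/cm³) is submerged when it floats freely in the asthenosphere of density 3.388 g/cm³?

0.821

Submerged fraction = ρ_obj/ρ_fluid = 2.781/3.388 = 0.821.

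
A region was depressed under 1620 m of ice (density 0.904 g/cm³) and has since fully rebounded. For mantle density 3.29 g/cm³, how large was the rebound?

445 m

Removing the load lets mantle flow back in; uplift u satisfies ρ_ice t = ρ_m u.
u = t ρ_ice/ρ_m = 1620 m × 0.904/3.29 = 445 m.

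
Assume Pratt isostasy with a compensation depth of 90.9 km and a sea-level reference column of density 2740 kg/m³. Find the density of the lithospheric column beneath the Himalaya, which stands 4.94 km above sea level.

Pratt balance: ρ_ref D = ρ (D + h).
ρ = ρ_ref D/(D + h) = 2740 × 90.9 km/(90.9 km + 4.94 km) = 2600 kg/m³.

2600 kg/m³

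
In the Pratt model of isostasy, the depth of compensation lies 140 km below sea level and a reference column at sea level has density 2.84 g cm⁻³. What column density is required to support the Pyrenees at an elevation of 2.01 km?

2.8 g cm⁻³

Pratt balance: ρ_ref D = ρ (D + h).
ρ = ρ_ref D/(D + h) = 2.84 × 140 km/(140 km + 2.01 km) = 2.8 g cm⁻³.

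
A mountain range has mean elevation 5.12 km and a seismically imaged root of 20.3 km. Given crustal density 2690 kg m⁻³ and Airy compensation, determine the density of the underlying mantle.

3370 kg m⁻³

Airy balance: ρ_c h = (ρ_m − ρ_c) r → ρ_m = ρ_c (1 + h/r).
ρ_m = 2690 × (1 + 5.12 km/20.3 km) = 3370 kg m⁻³.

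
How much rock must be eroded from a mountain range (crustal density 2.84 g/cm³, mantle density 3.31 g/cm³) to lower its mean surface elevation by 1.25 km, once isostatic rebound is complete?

Net drop Δ = e − u = e − e ρ_c/ρ_m = e (ρ_m − ρ_c)/ρ_m.
e = Δ ρ_m/(ρ_m − ρ_c) = 1.25 km × 3.31/0.47 = 8.8 km.

8.8 km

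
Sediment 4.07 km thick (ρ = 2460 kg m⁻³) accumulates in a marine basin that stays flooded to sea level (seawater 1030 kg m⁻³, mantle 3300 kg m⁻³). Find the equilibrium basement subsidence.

Submarine loading: the sediment displaces seawater, and the subsidence is in turn flooded, so s (ρ_m − ρ_w) = t (ρ_sed − ρ_w).
s = 4.07 km × (2460 − 1030) / (3300 − 1030) = 2.56 km.

2.56 km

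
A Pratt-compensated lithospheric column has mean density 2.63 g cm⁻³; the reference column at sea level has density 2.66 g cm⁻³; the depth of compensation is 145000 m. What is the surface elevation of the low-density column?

1650 m

ρ_ref D = ρ (D + h) → h = D (ρ_ref − ρ)/ρ.
h = 145000 m × (2.66 − 2.63)/2.63 = 1650 m.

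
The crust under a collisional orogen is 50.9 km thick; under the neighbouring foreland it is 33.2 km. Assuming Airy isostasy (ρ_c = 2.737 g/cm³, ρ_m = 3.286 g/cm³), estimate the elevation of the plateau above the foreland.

Excess crust Δ = 50.9 km − 33.2 km = 17.7 km, split between elevation h and root r with h + r = Δ.
Airy balance ρ_c h = (ρ_m − ρ_c) r gives r = h ρ_c/(ρ_m − ρ_c), so h (1 + ρ_c/(ρ_m − ρ_c)) = Δ, i.e. h = Δ (ρ_m − ρ_c)/ρ_m.
h = 17.7 km × 0.549/3.286 = 2.96 km.

2.96 km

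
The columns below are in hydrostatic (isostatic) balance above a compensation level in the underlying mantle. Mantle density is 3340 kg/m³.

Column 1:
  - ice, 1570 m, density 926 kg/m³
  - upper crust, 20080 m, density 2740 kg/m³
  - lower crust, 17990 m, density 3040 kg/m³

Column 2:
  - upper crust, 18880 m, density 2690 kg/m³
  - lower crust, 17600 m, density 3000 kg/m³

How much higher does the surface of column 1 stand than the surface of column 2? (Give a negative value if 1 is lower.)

For any compensation level in the mantle, the mantle terms cancel and isostasy reduces to e = (Σt_1 − Σt_2) − (Σ(ρt)_1 − Σ(ρt)_2) / ρ_m.
Σt_1 = 39640 m; Σt_2 = 36480 m; Σ(ρt)_1 = 111162620; Σ(ρt)_2 = 103587200 (in m·kg/m³).
e = (39640 − 36480) − (111162620 − 103587200) / 3340 = 892 m.

892 m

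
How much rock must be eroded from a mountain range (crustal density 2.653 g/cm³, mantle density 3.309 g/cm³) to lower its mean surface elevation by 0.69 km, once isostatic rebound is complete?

3.48 km

Net drop Δ = e − u = e − e ρ_c/ρ_m = e (ρ_m − ρ_c)/ρ_m.
e = Δ ρ_m/(ρ_m − ρ_c) = 0.69 km × 3.309/0.656 = 3.48 km.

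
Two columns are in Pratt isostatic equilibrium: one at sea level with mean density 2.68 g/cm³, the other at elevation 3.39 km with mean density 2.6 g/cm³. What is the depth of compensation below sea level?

ρ_ref D = ρ (D + h) → D (ρ_ref − ρ) = ρ h.
D = ρ h/(ρ_ref − ρ) = 2.6 × 3.39 km/(2.68 − 2.6) = 110 km.

110 km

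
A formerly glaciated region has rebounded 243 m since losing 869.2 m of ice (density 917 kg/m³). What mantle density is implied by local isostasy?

3280 kg/m³

ρ_m = ρ_ice t / u = 917 × 869.2 m/243 m = 3280 kg/m³.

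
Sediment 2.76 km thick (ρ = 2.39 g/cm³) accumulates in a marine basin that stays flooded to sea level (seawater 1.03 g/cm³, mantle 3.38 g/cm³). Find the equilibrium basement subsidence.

Submarine loading: the sediment displaces seawater, and the subsidence is in turn flooded, so s (ρ_m − ρ_w) = t (ρ_sed − ρ_w).
s = 2.76 km × (2.39 − 1.03) / (3.38 − 1.03) = 1.6 km.

1.6 km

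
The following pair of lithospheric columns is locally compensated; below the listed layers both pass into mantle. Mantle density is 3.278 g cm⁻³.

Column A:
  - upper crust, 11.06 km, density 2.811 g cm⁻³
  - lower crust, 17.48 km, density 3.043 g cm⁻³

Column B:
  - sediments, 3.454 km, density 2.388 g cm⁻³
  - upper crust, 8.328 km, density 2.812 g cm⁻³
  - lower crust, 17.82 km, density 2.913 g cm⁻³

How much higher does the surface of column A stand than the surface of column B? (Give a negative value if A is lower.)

−1.28 km

For any compensation level in the mantle, the mantle terms cancel and isostasy reduces to e = (Σt_A − Σt_B) − (Σ(ρt)_A − Σ(ρt)_B) / ρ_m.
Σt_A = 28.54 km; Σt_B = 29.602 km; Σ(ρt)_A = 84.2813; Σ(ρt)_B = 83.576148 (in km·g cm⁻³).
e = (28.54 − 29.602) − (84.2813 − 83.576148) / 3.278 = −1.28 km.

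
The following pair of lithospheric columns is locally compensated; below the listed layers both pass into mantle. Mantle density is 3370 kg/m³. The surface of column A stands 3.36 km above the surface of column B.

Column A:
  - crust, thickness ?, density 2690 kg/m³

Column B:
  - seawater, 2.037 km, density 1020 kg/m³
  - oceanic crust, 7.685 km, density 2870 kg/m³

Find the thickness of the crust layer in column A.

Take the compensation level at the base of the deeper column (depth z_c below the surface of column A) and equate Σ ρ_i t_i down to z_c; mantle fills any gap and the z_c terms cancel.
Column A: x×2690 + (z_c − 0 − x)×3370
Column B: 3.36×0 + 2.037×1020 + 7.685×2870 + (z_c − 3.36 − 9.722)×3370
The z_c×3370 term appears on both sides and cancels. Collect the known terms of each column as K = Σ(ρt)_known − 3370 × (depth of known layers): K_A = 0 − 3370×0 = 0; K_B = 24133.69 − 3370×(3.36 + 9.722) = −19952.65.
Balance: K_A − x×(3370 − 2690) = K_B, so x = (K_A − K_B)/(3370 − 2690) = 19952.7/680 = 29.3 km.

29.3 km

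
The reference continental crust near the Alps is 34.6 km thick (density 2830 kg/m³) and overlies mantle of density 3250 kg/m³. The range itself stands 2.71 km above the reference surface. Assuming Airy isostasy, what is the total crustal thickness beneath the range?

Root depth r = h ρ_c / (ρ_m − ρ_c) = 2.71 km × 2830 / 420 = 18.26 km.
Total thickness = T + h + r = 34.6 km + 2.71 km + 18.26 km = 55.6 km.

55.6 km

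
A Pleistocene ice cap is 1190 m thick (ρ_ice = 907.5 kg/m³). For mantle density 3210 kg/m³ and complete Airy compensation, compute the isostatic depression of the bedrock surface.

By Archimedes' principle applied to the lithosphere: the ice load ρ_ice t is balanced by mantle displaced below, ρ_m s.
s = t ρ_ice / ρ_m = 1190 m × 907.5/3210 = 336 m.

336 m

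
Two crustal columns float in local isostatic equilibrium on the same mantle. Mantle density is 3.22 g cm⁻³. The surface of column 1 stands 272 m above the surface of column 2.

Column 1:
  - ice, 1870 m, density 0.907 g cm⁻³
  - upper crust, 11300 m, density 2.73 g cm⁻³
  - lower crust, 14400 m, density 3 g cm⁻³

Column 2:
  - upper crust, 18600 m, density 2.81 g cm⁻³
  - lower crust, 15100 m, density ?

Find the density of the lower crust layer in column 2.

2.92 g cm⁻³

Take the compensation level at the base of the deeper column (depth z_c below the surface of column 1) and equate Σ ρ_i t_i down to z_c; mantle fills any gap and the z_c terms cancel.
Column 1: 1870×0.907 + 11300×2.73 + 14400×3 + (z_c − 27570)×3.22
Column 2: 272×0 + 18600×2.81 + 15100×ρ + (z_c − 272 − 33700)×3.22
The z_c×3.22 term appears on both sides and cancels. Collect the known terms of each column as K = Σ(ρt)_known − 3.22 × (depth of known layers): K_1 = 75745.09 − 3.22×27570 = −13030.31; K_2 = 52266 − 3.22×(272 + 33700) = −57123.84.
Balance: K_1 = K_2 + 15100×ρ, so ρ = (K_1 − K_2)/15100 = 44093.5/15100 = 2.92 g cm⁻³.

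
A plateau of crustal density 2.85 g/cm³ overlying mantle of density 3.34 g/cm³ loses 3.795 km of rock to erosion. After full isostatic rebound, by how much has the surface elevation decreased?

Rebound u = e ρ_c/ρ_m = 3.795 km × 2.85/3.34 = 3.238 km.
Net surface drop = e − u = 3.795 km − 3.238 km = e (ρ_m − ρ_c)/ρ_m = 0.557 km.

0.557 km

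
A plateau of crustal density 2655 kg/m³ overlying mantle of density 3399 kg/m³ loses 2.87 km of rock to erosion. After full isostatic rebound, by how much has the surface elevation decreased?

0.628 km

Rebound u = e ρ_c/ρ_m = 2.87 km × 2655/3399 = 2.242 km.
Net surface drop = e − u = 2.87 km − 2.242 km = e (ρ_m − ρ_c)/ρ_m = 0.628 km.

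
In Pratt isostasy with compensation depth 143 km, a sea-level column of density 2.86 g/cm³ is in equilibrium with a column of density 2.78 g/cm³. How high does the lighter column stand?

4.12 km

ρ_ref D = ρ (D + h) → h = D (ρ_ref − ρ)/ρ.
h = 143 km × (2.86 − 2.78)/2.78 = 4.12 km.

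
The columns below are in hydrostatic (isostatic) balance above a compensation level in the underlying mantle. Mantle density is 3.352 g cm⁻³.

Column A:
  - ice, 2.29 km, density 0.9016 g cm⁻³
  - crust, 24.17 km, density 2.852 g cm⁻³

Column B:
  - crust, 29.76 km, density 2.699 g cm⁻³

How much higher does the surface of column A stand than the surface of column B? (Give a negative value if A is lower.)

For any compensation level in the mantle, the mantle terms cancel and isostasy reduces to e = (Σt_A − Σt_B) − (Σ(ρt)_A − Σ(ρt)_B) / ρ_m.
Σt_A = 26.46 km; Σt_B = 29.76 km; Σ(ρt)_A = 70.997504; Σ(ρt)_B = 80.32224 (in km·g cm⁻³).
e = (26.46 − 29.76) − (70.997504 − 80.32224) / 3.352 = −0.518 km.

−0.518 km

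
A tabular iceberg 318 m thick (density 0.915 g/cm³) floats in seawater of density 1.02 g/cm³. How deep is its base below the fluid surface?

285 m

Draft d = t ρ_obj/ρ_fluid = 318 m × 0.915/1.02 = 285 m.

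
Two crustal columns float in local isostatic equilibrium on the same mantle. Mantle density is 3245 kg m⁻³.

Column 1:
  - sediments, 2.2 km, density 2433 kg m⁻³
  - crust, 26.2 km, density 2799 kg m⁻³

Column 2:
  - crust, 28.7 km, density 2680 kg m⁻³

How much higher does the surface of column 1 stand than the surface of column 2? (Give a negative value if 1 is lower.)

For any compensation level in the mantle, the mantle terms cancel and isostasy reduces to e = (Σt_1 − Σt_2) − (Σ(ρt)_1 − Σ(ρt)_2) / ρ_m.
Σt_1 = 28.4 km; Σt_2 = 28.7 km; Σ(ρt)_1 = 78686.4; Σ(ρt)_2 = 76916 (in km·kg m⁻³).
e = (28.4 − 28.7) − (78686.4 − 76916) / 3245 = −0.846 km.

−0.846 km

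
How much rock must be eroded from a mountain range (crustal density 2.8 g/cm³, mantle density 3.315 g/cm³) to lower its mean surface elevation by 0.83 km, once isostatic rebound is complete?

Net drop Δ = e − u = e − e ρ_c/ρ_m = e (ρ_m − ρ_c)/ρ_m.
e = Δ ρ_m/(ρ_m − ρ_c) = 0.83 km × 3.315/0.515 = 5.34 km.

5.34 km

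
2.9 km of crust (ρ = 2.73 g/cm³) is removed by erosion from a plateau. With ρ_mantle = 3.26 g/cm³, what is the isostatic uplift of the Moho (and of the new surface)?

Unloading: uplift u = e ρ_c/ρ_m = 2.9 km × 2.73/3.26 = 2.43 km.

2.43 km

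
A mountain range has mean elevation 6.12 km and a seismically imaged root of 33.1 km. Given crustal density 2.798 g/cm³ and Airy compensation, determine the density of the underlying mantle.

Airy balance: ρ_c h = (ρ_m − ρ_c) r → ρ_m = ρ_c (1 + h/r).
ρ_m = 2.798 × (1 + 6.12 km/33.1 km) = 3.32 g/cm³.

3.32 g/cm³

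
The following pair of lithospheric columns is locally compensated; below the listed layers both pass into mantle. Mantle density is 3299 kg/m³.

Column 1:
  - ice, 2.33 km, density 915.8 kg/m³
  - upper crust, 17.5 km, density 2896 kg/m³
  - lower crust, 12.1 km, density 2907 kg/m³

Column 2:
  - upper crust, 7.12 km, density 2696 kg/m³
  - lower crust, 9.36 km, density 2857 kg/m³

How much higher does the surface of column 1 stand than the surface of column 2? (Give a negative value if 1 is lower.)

For any compensation level in the mantle, the mantle terms cancel and isostasy reduces to e = (Σt_1 − Σt_2) − (Σ(ρt)_1 − Σ(ρt)_2) / ρ_m.
Σt_1 = 31.93 km; Σt_2 = 16.48 km; Σ(ρt)_1 = 87988.514; Σ(ρt)_2 = 45937.04 (in km·kg/m³).
e = (31.93 − 16.48) − (87988.514 − 45937.04) / 3299 = 2.7 km.

2.7 km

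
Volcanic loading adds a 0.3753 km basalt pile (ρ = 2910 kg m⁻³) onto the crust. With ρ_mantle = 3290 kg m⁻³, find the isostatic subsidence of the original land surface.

Subaerial loading: s = t ρ_load / ρ_m.
s = 0.3753 km × 2910/3290 = 0.332 km.

0.332 km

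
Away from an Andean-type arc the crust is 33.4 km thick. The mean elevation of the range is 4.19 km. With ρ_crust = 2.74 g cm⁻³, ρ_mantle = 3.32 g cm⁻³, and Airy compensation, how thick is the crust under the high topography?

57.4 km

Root depth r = h ρ_c / (ρ_m − ρ_c) = 4.19 km × 2.74 / 0.58 = 19.79 km.
Total thickness = T + h + r = 33.4 km + 4.19 km + 19.79 km = 57.4 km.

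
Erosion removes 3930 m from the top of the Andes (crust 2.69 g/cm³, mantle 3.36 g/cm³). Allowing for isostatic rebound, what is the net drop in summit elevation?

Rebound u = e ρ_c/ρ_m = 3930 m × 2.69/3.36 = 3146 m.
Net surface drop = e − u = 3930 m − 3146 m = e (ρ_m − ρ_c)/ρ_m = 784 m.

784 m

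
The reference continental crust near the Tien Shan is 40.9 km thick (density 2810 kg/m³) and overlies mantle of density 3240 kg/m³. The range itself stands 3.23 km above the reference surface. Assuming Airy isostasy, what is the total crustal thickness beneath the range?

65.2 km

Root depth r = h ρ_c / (ρ_m − ρ_c) = 3.23 km × 2810 / 430 = 21.11 km.
Total thickness = T + h + r = 40.9 km + 3.23 km + 21.11 km = 65.2 km.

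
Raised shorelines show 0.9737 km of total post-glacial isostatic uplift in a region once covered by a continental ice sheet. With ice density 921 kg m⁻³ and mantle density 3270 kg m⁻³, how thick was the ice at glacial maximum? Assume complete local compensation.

u = t ρ_ice/ρ_m → t = u ρ_m/ρ_ice = 0.9737 km × 3270/921 = 3.46 km.

3.46 km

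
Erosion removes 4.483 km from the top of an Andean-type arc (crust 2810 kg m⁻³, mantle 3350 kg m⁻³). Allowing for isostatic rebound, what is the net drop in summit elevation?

0.723 km

Rebound u = e ρ_c/ρ_m = 4.483 km × 2810/3350 = 3.76 km.
Net surface drop = e − u = 4.483 km − 3.76 km = e (ρ_m − ρ_c)/ρ_m = 0.723 km.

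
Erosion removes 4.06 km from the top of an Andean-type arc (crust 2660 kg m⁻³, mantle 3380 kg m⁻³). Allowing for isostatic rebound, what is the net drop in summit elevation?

0.865 km

Rebound u = e ρ_c/ρ_m = 4.06 km × 2660/3380 = 3.195 km.
Net surface drop = e − u = 4.06 km − 3.195 km = e (ρ_m − ρ_c)/ρ_m = 0.865 km.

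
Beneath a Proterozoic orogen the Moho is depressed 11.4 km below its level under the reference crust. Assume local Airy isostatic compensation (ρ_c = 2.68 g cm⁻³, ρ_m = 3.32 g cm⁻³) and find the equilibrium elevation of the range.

In Airy isostatic equilibrium: ρ_c h = (ρ_m − ρ_c) r.
h = r (ρ_m − ρ_c) / ρ_c = 11.4 km × (3.32 − 2.68) / 2.68 = 2.72 km.

2.72 km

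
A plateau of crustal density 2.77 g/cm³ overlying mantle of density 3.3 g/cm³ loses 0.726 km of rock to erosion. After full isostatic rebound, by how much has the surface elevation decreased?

0.117 km

Rebound u = e ρ_c/ρ_m = 0.726 km × 2.77/3.3 = 0.6094 km.
Net surface drop = e − u = 0.726 km − 0.6094 km = e (ρ_m − ρ_c)/ρ_m = 0.117 km.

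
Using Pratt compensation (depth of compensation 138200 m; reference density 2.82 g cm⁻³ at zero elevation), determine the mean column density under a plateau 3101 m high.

Pratt balance: ρ_ref D = ρ (D + h).
ρ = ρ_ref D/(D + h) = 2.82 × 138200 m/(138200 m + 3101 m) = 2.76 g cm⁻³.

2.76 g cm⁻³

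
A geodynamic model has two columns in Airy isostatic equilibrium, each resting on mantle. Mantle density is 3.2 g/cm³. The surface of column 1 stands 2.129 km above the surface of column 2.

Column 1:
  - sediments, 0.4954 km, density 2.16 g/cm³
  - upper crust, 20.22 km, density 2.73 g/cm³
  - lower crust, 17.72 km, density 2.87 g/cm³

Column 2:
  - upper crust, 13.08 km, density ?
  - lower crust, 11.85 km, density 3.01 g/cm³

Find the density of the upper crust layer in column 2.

2.68 g/cm³

Take the compensation level at the base of the deeper column (depth z_c below the surface of column 1) and equate Σ ρ_i t_i down to z_c; mantle fills any gap and the z_c terms cancel.
Column 1: 0.4954×2.16 + 20.22×2.73 + 17.72×2.87 + (z_c − 38.4354)×3.2
Column 2: 2.129×0 + 13.08×ρ + 11.85×3.01 + (z_c − 2.129 − 24.93)×3.2
The z_c×3.2 term appears on both sides and cancels. Collect the known terms of each column as K = Σ(ρt)_known − 3.2 × (depth of known layers): K_1 = 107.127064 − 3.2×38.4354 = −15.866216; K_2 = 35.6685 − 3.2×(2.129 + 24.93) = −50.9203.
Balance: K_1 = K_2 + 13.08×ρ, so ρ = (K_1 − K_2)/13.08 = 35.0541/13.08 = 2.68 g/cm³.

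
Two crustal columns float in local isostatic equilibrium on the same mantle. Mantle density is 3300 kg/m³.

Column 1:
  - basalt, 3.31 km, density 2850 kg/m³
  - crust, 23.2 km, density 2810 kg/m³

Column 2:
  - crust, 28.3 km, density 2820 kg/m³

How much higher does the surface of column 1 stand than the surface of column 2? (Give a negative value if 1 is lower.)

−0.22 km

For any compensation level in the mantle, the mantle terms cancel and isostasy reduces to e = (Σt_1 − Σt_2) − (Σ(ρt)_1 − Σ(ρt)_2) / ρ_m.
Σt_1 = 26.51 km; Σt_2 = 28.3 km; Σ(ρt)_1 = 74625.5; Σ(ρt)_2 = 79806 (in km·kg/m³).
e = (26.51 − 28.3) − (74625.5 − 79806) / 3300 = −0.22 km.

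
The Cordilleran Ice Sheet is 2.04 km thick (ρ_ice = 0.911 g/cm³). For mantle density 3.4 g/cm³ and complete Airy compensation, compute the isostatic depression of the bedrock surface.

Balancing pressure at the compensation depth: the ice load ρ_ice t is balanced by mantle displaced below, ρ_m s.
s = t ρ_ice / ρ_m = 2.04 km × 0.911/3.4 = 0.547 km.

0.547 km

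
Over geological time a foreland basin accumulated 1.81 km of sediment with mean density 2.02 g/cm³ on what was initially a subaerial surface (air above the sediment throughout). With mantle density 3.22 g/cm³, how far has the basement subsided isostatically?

1.14 km

Subaerial load: s = t ρ_sed / ρ_m = 1.81 km × 2.02/3.22 = 1.14 km.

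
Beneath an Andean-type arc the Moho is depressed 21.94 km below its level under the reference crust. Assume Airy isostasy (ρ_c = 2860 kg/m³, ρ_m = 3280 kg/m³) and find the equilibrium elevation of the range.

3.22 km

In Airy isostatic equilibrium: ρ_c h = (ρ_m − ρ_c) r.
h = r (ρ_m − ρ_c) / ρ_c = 21.94 km × (3280 − 2860) / 2860 = 3.22 km.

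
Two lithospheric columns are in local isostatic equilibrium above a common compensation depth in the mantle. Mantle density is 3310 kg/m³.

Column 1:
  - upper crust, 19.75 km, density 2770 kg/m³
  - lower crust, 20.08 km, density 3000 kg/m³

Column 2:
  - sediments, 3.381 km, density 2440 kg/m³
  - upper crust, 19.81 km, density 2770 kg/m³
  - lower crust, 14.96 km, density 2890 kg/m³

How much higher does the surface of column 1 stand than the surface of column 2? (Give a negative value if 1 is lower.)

For any compensation level in the mantle, the mantle terms cancel and isostasy reduces to e = (Σt_1 − Σt_2) − (Σ(ρt)_1 − Σ(ρt)_2) / ρ_m.
Σt_1 = 39.83 km; Σt_2 = 38.151 km; Σ(ρt)_1 = 114947.5; Σ(ρt)_2 = 106357.74 (in km·kg/m³).
e = (39.83 − 38.151) − (114947.5 − 106357.74) / 3310 = −0.916 km.

−0.916 km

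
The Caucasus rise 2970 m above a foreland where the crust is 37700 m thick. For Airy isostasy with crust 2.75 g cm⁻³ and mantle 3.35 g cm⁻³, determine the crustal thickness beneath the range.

54300 m

Root depth r = h ρ_c / (ρ_m − ρ_c) = 2970 m × 2.75 / 0.6 = 13610 m.
Total thickness = T + h + r = 37700 m + 2970 m + 13610 m = 54300 m.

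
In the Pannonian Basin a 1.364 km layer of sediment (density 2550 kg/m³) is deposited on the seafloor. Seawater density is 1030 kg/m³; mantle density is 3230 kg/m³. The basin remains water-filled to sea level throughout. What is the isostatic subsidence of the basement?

Submarine loading: the sediment displaces seawater, and the subsidence is in turn flooded, so s (ρ_m − ρ_w) = t (ρ_sed − ρ_w).
s = 1.364 km × (2550 − 1030) / (3230 − 1030) = 0.942 km.

0.942 km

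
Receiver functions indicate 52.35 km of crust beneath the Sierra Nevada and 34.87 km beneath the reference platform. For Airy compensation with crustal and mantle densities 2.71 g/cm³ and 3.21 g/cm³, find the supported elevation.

Excess crust Δ = 52.35 km − 34.87 km = 17.48 km, split between elevation h and root r with h + r = Δ.
Airy balance ρ_c h = (ρ_m − ρ_c) r gives r = h ρ_c/(ρ_m − ρ_c), so h (1 + ρ_c/(ρ_m − ρ_c)) = Δ, i.e. h = Δ (ρ_m − ρ_c)/ρ_m.
h = 17.48 km × 0.5/3.21 = 2.72 km.

2.72 km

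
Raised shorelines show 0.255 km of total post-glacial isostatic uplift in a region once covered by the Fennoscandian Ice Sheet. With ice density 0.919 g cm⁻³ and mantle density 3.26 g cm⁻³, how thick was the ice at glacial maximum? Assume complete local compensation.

0.905 km

u = t ρ_ice/ρ_m → t = u ρ_m/ρ_ice = 0.255 km × 3.26/0.919 = 0.905 km.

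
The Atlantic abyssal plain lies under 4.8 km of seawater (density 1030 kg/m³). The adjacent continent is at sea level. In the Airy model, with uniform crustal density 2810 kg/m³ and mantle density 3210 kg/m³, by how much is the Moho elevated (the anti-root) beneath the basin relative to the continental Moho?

By Archimedes' principle applied to the lithosphere: replacing crust with seawater at the top is compensated by replacing crust with mantle at the base: d (ρ_c − ρ_w) = a (ρ_m − ρ_c).
a = d (ρ_c − ρ_w)/(ρ_m − ρ_c) = 4.8 km × 1780/400 = 21.4 km.

21.4 km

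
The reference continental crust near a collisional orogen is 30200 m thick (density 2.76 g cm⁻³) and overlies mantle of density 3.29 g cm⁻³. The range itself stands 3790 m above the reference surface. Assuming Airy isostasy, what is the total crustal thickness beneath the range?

Root depth r = h ρ_c / (ρ_m − ρ_c) = 3790 m × 2.76 / 0.53 = 19740 m.
Total thickness = T + h + r = 30200 m + 3790 m + 19740 m = 53700 m.

53700 m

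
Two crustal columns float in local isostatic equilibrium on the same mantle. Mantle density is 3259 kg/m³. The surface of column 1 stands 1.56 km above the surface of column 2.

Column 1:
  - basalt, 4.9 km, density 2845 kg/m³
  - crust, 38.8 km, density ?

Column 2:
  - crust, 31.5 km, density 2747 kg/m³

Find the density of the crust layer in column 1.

Take the compensation level at the base of the deeper column (depth z_c below the surface of column 1) and equate Σ ρ_i t_i down to z_c; mantle fills any gap and the z_c terms cancel.
Column 1: 4.9×2845 + 38.8×ρ + (z_c − 43.7)×3259
Column 2: 1.56×0 + 31.5×2747 + (z_c − 1.56 − 31.5)×3259
The z_c×3259 term appears on both sides and cancels. Collect the known terms of each column as K = Σ(ρt)_known − 3259 × (depth of known layers): K_1 = 13940.5 − 3259×43.7 = −128477.8; K_2 = 86530.5 − 3259×(1.56 + 31.5) = −21212.04.
Balance: K_1 + 38.8×ρ = K_2, so ρ = (K_2 − K_1)/38.8 = 107266/38.8 = 2760 kg/m³.

2760 kg/m³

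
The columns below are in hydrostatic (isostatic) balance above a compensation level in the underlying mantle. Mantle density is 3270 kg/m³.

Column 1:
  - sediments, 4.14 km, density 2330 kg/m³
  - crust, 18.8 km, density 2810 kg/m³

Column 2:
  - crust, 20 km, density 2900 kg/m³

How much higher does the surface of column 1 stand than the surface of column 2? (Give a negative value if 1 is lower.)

1.57 km

For any compensation level in the mantle, the mantle terms cancel and isostasy reduces to e = (Σt_1 − Σt_2) − (Σ(ρt)_1 − Σ(ρt)_2) / ρ_m.
Σt_1 = 22.94 km; Σt_2 = 20 km; Σ(ρt)_1 = 62474.2; Σ(ρt)_2 = 58000 (in km·kg/m³).
e = (22.94 − 20) − (62474.2 − 58000) / 3270 = 1.57 km.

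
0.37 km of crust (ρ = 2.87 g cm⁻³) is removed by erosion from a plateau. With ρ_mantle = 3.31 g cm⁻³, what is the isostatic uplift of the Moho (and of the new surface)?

Unloading: uplift u = e ρ_c/ρ_m = 0.37 km × 2.87/3.31 = 0.321 km.

0.321 km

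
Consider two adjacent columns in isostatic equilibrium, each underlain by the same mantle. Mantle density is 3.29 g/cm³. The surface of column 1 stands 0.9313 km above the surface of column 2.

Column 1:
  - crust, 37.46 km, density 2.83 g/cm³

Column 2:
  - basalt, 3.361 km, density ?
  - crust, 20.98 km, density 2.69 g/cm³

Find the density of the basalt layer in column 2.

Take the compensation level at the base of the deeper column (depth z_c below the surface of column 1) and equate Σ ρ_i t_i down to z_c; mantle fills any gap and the z_c terms cancel.
Column 1: 37.46×2.83 + (z_c − 37.46)×3.29
Column 2: 0.9313×0 + 3.361×ρ + 20.98×2.69 + (z_c − 0.9313 − 24.341)×3.29
The z_c×3.29 term appears on both sides and cancels. Collect the known terms of each column as K = Σ(ρt)_known − 3.29 × (depth of known layers): K_1 = 106.0118 − 3.29×37.46 = −17.2316; K_2 = 56.4362 − 3.29×(0.9313 + 24.341) = −26.709667.
Balance: K_1 = K_2 + 3.361×ρ, so ρ = (K_1 − K_2)/3.361 = 9.47807/3.361 = 2.82 g/cm³.

2.82 g/cm³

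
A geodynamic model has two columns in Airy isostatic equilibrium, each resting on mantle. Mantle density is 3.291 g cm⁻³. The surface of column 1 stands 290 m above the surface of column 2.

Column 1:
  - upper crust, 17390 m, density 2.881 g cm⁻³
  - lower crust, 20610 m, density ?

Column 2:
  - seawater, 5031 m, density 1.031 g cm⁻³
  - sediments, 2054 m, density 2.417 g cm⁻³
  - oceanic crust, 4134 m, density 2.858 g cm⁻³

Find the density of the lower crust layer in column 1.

2.87 g cm⁻³

Take the compensation level at the base of the deeper column (depth z_c below the surface of column 1) and equate Σ ρ_i t_i down to z_c; mantle fills any gap and the z_c terms cancel.
Column 1: 17390×2.881 + 20610×ρ + (z_c − 38000)×3.291
Column 2: 290×0 + 5031×1.031 + 2054×2.417 + 4134×2.858 + (z_c − 290 − 11219)×3.291
The z_c×3.291 term appears on both sides and cancels. Collect the known terms of each column as K = Σ(ρt)_known − 3.291 × (depth of known layers): K_1 = 50100.59 − 3.291×38000 = −74957.41; K_2 = 21966.451 − 3.291×(290 + 11219) = −15909.668.
Balance: K_1 + 20610×ρ = K_2, so ρ = (K_2 − K_1)/20610 = 59047.7/20610 = 2.87 g cm⁻³.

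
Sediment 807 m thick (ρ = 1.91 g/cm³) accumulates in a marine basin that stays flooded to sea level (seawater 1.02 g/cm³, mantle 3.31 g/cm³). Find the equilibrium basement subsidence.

Submarine loading: the sediment displaces seawater, and the subsidence is in turn flooded, so s (ρ_m − ρ_w) = t (ρ_sed − ρ_w).
s = 807 m × (1.91 − 1.02) / (3.31 − 1.02) = 314 m.

314 m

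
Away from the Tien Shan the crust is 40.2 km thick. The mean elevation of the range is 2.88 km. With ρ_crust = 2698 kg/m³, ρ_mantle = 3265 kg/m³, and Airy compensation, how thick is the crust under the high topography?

Root depth r = h ρ_c / (ρ_m − ρ_c) = 2.88 km × 2698 / 567 = 13.7 km.
Total thickness = T + h + r = 40.2 km + 2.88 km + 13.7 km = 56.8 km.

56.8 km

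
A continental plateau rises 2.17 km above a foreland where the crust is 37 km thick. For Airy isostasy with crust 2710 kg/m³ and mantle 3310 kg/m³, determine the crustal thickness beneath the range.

Root depth r = h ρ_c / (ρ_m − ρ_c) = 2.17 km × 2710 / 600 = 9.801 km.
Total thickness = T + h + r = 37 km + 2.17 km + 9.801 km = 49 km.

49 km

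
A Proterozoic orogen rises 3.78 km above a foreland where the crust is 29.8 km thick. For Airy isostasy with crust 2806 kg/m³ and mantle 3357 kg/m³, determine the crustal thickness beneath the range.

Root depth r = h ρ_c / (ρ_m − ρ_c) = 3.78 km × 2806 / 551 = 19.25 km.
Total thickness = T + h + r = 29.8 km + 3.78 km + 19.25 km = 52.8 km.

52.8 km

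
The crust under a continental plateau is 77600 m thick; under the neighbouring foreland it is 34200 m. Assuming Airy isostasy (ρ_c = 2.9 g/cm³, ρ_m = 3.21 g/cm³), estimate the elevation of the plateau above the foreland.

4190 m

Excess crust Δ = 77600 m − 34200 m = 43400 m, split between elevation h and root r with h + r = Δ.
Airy balance ρ_c h = (ρ_m − ρ_c) r gives r = h ρ_c/(ρ_m − ρ_c), so h (1 + ρ_c/(ρ_m − ρ_c)) = Δ, i.e. h = Δ (ρ_m − ρ_c)/ρ_m.
h = 43400 m × 0.31/3.21 = 4190 m.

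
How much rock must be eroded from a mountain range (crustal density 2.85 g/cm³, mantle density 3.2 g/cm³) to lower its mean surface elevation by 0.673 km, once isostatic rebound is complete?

6.15 km

Net drop Δ = e − u = e − e ρ_c/ρ_m = e (ρ_m − ρ_c)/ρ_m.
e = Δ ρ_m/(ρ_m − ρ_c) = 0.673 km × 3.2/0.35 = 6.15 km.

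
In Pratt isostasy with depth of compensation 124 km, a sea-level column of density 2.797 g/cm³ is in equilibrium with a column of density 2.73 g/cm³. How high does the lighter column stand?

3.04 km

ρ_ref D = ρ (D + h) → h = D (ρ_ref − ρ)/ρ.
h = 124 km × (2.797 − 2.73)/2.73 = 3.04 km.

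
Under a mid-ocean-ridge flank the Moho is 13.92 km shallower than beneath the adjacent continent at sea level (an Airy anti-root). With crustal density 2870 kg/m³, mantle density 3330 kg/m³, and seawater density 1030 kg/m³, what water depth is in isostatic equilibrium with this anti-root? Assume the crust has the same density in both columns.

3.48 km

Replacing a thickness d of crust by seawater at the top must be balanced by replacing crust with mantle at the base: d (ρ_c − ρ_w) = a (ρ_m − ρ_c).
d = a (ρ_m − ρ_c)/(ρ_c − ρ_w) = 13.92 km × 460/1840 = 3.48 km.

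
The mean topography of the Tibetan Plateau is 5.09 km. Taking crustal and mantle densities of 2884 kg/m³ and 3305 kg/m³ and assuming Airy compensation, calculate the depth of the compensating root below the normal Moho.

For local isostatic compensation: the weight of the topography is balanced by the buoyancy of the root, ρ_c h = (ρ_m − ρ_c) r.
r = h · ρ_c / (ρ_m − ρ_c) = 5.09 km × 2884 / (3305 − 2884) = 34.9 km.

34.9 km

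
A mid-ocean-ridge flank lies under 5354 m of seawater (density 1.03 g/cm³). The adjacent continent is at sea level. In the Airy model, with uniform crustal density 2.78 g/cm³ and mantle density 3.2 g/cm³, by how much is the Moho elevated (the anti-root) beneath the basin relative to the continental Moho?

22300 m

Equating mass per unit area of the two columns: replacing crust with seawater at the top is compensated by replacing crust with mantle at the base: d (ρ_c − ρ_w) = a (ρ_m − ρ_c).
a = d (ρ_c − ρ_w)/(ρ_m − ρ_c) = 5354 m × 1.75/0.42 = 22300 m.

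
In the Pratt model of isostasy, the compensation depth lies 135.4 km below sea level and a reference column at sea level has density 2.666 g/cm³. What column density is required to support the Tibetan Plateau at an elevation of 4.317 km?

Pratt balance: ρ_ref D = ρ (D + h).
ρ = ρ_ref D/(D + h) = 2.666 × 135.4 km/(135.4 km + 4.317 km) = 2.58 g/cm³.

2.58 g/cm³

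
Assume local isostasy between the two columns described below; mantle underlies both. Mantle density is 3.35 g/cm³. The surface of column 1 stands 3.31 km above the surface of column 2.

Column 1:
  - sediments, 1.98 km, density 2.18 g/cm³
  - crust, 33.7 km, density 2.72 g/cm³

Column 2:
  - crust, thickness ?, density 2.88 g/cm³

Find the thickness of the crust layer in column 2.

Take the compensation level at the base of the deeper column (depth z_c below the surface of column 1) and equate Σ ρ_i t_i down to z_c; mantle fills any gap and the z_c terms cancel.
Column 1: 1.98×2.18 + 33.7×2.72 + (z_c − 35.68)×3.35
Column 2: 3.31×0 + x×2.88 + (z_c − 3.31 − 0 − x)×3.35
The z_c×3.35 term appears on both sides and cancels. Collect the known terms of each column as K = Σ(ρt)_known − 3.35 × (depth of known layers): K_1 = 95.9804 − 3.35×35.68 = −23.5476; K_2 = 0 − 3.35×(3.31 + 0) = −11.0885.
Balance: K_1 = K_2 − x×(3.35 − 2.88), so x = (K_2 − K_1)/(3.35 − 2.88) = 12.4591/0.47 = 26.5 km.

26.5 km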